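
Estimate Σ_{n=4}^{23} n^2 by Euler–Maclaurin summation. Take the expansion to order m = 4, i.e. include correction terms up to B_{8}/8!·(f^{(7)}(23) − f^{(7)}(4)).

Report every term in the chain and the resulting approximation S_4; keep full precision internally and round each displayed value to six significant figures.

S_4 ≈ 4310.00

∫_4^23 x^2 dx evaluates to 4034.33.
Endpoint term: (f(4) + f(23))/2 = (16.0000 + 529.000)/2 = 272.500.
So far: 4306.83.
Correction k=1: B_{2}/2! · (f^{(1)}(23) − f^{(1)}(4)) = 1/12 · (46.0000 − 8.00000) = 3.16667.
Running total after k=1: 4310.00.
Correction k=2: B_{4}/4! · (f^{(3)}(23) − f^{(3)}(4)) = −1/720 · (0.00000 − 0.00000) = 0.00000.
Running total after k=2: 4310.00.
Correction k=3: B_{6}/6! · (f^{(5)}(23) − f^{(5)}(4)) = 1/30240 · (0.00000 − 0.00000) = 0.00000.
Running total after k=3: 4310.00.
Correction k=4: B_{8}/8! · (f^{(7)}(23) − f^{(7)}(4)) = −1/1209600 · (0.00000 − 0.00000) = 0.00000.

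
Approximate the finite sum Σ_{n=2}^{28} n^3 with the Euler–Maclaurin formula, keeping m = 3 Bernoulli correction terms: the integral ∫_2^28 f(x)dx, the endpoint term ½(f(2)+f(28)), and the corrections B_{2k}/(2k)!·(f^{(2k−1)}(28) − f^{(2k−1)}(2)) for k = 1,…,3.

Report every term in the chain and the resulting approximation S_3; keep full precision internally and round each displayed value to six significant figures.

S_3 ≈ 164835

The integral term ∫_2^28 x^3 dx = 153660.
Boundary: ½(f(2) + f(28)) = ½(8.00000 + 21952.0) = 10980.0.
So far: 164640.
Order-1 term: 1/12 · (2352.00 − 12.0000) = 195.000.
After k=1: 164835.
Order-2 term: −1/720 · (6.00000 − 6.00000) = 0.00000.
After k=2: 164835.
Order-3 term: 1/30240 · (0.00000 − 0.00000) = 0.00000.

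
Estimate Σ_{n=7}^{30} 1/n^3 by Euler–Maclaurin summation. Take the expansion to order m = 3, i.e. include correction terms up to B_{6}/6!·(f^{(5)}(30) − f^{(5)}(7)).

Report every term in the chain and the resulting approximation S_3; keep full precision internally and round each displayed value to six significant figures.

Integral: ∫_7^30 1/x^3 dx = 0.00964853.
½[f(7) + f(30)] = ½[0.00291545 + 3.70370e-05] = 0.00147624.
So far: 0.0111248.
Order-1 term: 1/12 · (-3.70370e-06 − (-0.00124948)) = 0.000103815.
After k=1: 0.0112286.
Order-2 term: −1/720 · (-8.23045e-08 − (-0.000509992)) = -7.08207e-07.
After k=2: 0.0112279.
Order-3 term: 1/30240 · (-3.84088e-09 − (-0.000437136)) = 1.44554e-08.

S_3 ≈ 0.0112279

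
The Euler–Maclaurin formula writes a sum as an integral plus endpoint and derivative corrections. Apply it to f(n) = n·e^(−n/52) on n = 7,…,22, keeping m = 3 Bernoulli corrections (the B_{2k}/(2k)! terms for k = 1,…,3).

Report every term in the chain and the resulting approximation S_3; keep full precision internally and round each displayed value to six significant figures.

S_3 ≈ 171.276

∫_7^22 x·e^(−x/52) dx evaluates to 161.043.
Boundary: ½(f(7) + f(22)) = ½(6.11836 + 14.4106) = 10.2645.
So far: 171.307.
Order-1 term: 1/12 · (0.377901 − 0.756391) = -0.0315409.
After k=1: 171.276.
Order-2 term: −1/720 · (0.000624245 − 0.000926219) = 4.19408e-07.
After k=2: 171.276.
Order-3 term: 1/30240 · (4.10034e-07 − 5.81622e-07) = -5.67421e-12.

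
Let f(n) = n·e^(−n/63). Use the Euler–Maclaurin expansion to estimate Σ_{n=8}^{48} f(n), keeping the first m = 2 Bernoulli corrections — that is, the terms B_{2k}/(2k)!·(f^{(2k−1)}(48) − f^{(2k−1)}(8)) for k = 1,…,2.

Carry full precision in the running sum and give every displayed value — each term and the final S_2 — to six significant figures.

S_2 ≈ 690.087

The integral term ∫_8^48 x·e^(−x/63) dx = 675.416.
Endpoint term: (f(8) + f(48))/2 = (7.04598 + 22.4053)/2 = 14.7256.
Running total after boundary: 690.142.
k=1: B_{2}/(2)! × [f^{(1)}(48) − f^{(1)}(8)] = 1/12 × (0.111137 − 0.768907) = -0.0548141.
Partial sum through k=1: 690.087.
k=2: B_{4}/(4)! × [f^{(3)}(48) − f^{(3)}(8)] = −1/720 × (0.000263212 − 0.000637541) = 5.19901e-07.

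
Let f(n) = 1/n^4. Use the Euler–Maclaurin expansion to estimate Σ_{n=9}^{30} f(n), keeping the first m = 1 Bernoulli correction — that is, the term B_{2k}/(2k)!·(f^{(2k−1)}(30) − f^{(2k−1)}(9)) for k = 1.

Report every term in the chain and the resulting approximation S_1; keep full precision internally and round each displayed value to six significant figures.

The integral term ∫_9^30 1/x^4 dx = 0.000444902.
Endpoint term: (f(9) + f(30))/2 = (0.000152416 + 1.23457e-06)/2 = 7.68252e-05.
So far: 0.000521727.
k=1: B_{2}/(2)! × [f^{(1)}(30) − f^{(1)}(9)] = 1/12 × (-1.64609e-07 − (-6.77404e-05)) = 5.63131e-06.

S_1 ≈ 0.000527358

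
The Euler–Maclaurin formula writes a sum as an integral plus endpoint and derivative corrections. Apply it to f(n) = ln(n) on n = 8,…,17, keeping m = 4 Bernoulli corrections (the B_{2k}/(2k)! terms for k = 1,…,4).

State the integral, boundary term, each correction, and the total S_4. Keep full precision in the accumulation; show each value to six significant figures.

Integral: ∫_8^17 ln(x) dx = 22.5291.
Boundary: ½(f(8) + f(17)) = ½(2.07944 + 2.83321) = 2.45633.
Integral + boundary = 24.9854.
Correction k=1: B_{2}/2! · (f^{(1)}(17) − f^{(1)}(8)) = 1/12 · (0.0588235 − 0.125000) = -0.00551471.
Partial sum through k=1: 24.9799.
Correction k=2: B_{4}/4! · (f^{(3)}(17) − f^{(3)}(8)) = −1/720 · (0.000407083 − 0.00390625) = 4.85995e-06.
Partial sum through k=2: 24.9799.
Correction k=3: B_{6}/6! · (f^{(5)}(17) − f^{(5)}(8)) = 1/30240 · (1.69031e-05 − 0.000732422) = -2.36613e-08.
Partial sum through k=3: 24.9799.
Correction k=4: B_{8}/8! · (f^{(7)}(17) − f^{(7)}(8)) = −1/1209600 · (1.75465e-06 − 0.000343323) = 2.82381e-10.

S_4 ≈ 24.9799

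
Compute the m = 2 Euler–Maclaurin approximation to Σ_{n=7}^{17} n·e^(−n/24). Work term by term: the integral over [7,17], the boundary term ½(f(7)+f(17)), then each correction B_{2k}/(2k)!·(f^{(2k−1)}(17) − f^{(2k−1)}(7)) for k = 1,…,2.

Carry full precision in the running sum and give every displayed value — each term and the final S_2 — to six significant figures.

The integral term ∫_7^17 x·e^(−x/24) dx = 71.1962.
½[f(7) + f(17)] = ½[5.22912 + 8.37189] = 6.80051.
So far: 77.9967.
Order-1 term: 1/12 · (0.143635 − 0.529137) = -0.0321252.
Partial sum through k=1: 77.9645.
Order-2 term: −1/720 · (0.00195931 − 0.00351245) = 2.15714e-06.

S_2 ≈ 77.9645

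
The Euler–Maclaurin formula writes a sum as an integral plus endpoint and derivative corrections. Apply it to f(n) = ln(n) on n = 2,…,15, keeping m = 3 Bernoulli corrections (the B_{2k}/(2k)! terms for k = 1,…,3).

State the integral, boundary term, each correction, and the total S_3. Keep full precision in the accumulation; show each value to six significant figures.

∫_2^15 ln(x) dx evaluates to 26.2345.
Boundary: ½(f(2) + f(15)) = ½(0.693147 + 2.70805) = 1.70060.
So far: 27.9351.
Order-1 term: 1/12 · (0.0666667 − 0.500000) = -0.0361111.
After k=1: 27.8989.
Order-2 term: −1/720 · (0.000592593 − 0.250000) = 0.000346399.
After k=2: 27.8993.
Order-3 term: 1/30240 · (3.16049e-05 − 0.750000) = -2.48005e-05.

S_3 ≈ 27.8993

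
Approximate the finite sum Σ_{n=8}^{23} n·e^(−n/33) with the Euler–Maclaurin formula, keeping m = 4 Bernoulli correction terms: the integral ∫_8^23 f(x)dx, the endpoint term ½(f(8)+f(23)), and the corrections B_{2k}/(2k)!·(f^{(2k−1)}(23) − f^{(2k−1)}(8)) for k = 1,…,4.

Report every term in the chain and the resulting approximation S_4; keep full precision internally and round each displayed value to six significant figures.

S_4 ≈ 150.086

The integral term ∫_8^23 x·e^(−x/33) dx = 141.256.
Endpoint term: (f(8) + f(23))/2 = (6.27779 + 11.4561)/2 = 8.86696.
So far: 150.123.
k=1: B_{2}/(2)! × [f^{(1)}(23) − f^{(1)}(8)] = 1/12 × (0.150937 − 0.594487) = -0.0369625.
Partial sum through k=1: 150.086.
k=2: B_{4}/(4)! × [f^{(3)}(23) − f^{(3)}(8)] = −1/720 × (0.00105337 − 0.00198708) = 1.29682e-06.
Partial sum through k=2: 150.086.
k=3: B_{6}/(6)! × [f^{(5)}(23) − f^{(5)}(8)] = 1/30240 × (1.80729e-06 − 3.14808e-06) = -4.43384e-11.
Partial sum through k=3: 150.086.
k=4: B_{8}/(8)! × [f^{(7)}(23) − f^{(7)}(8)] = −1/1209600 × (2.43095e-09 − 4.10605e-09) = 1.38484e-15.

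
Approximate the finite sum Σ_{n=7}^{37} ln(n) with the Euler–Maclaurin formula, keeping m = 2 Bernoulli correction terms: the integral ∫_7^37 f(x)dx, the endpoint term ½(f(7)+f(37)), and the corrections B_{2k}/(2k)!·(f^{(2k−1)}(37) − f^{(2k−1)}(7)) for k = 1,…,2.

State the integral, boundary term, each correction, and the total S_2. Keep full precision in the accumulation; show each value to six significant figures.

∫_7^37 ln(x) dx evaluates to 89.9826.
Endpoint term: (f(7) + f(37))/2 = (1.94591 + 3.61092)/2 = 2.77841.
Running total after boundary: 92.7610.
Order-1 term: 1/12 · (0.0270270 − 0.142857) = -0.00965251.
Partial sum through k=1: 92.7514.
Order-2 term: −1/720 · (3.94843e-05 − 0.00583090) = 8.04364e-06.

S_2 ≈ 92.7514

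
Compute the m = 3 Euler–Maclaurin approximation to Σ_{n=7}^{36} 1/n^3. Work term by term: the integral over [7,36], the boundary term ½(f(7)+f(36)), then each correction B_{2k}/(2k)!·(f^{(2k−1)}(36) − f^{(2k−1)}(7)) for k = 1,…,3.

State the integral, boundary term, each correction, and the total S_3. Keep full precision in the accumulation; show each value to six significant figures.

S_3 ≈ 0.0113900

∫_7^36 1/x^3 dx evaluates to 0.00981828.
Endpoint term: (f(7) + f(36))/2 = (0.00291545 + 2.14335e-05)/2 = 0.00146844.
So far: 0.0112867.
k=1: B_{2}/(2)! × [f^{(1)}(36) − f^{(1)}(7)] = 1/12 × (-1.78612e-06 − (-0.00124948)) = 0.000103974.
Partial sum through k=1: 0.0113907.
k=2: B_{4}/(4)! × [f^{(3)}(36) − f^{(3)}(7)] = −1/720 × (-2.75636e-08 − (-0.000509992)) = -7.08283e-07.
Partial sum through k=2: 0.0113900.
k=3: B_{6}/(6)! × [f^{(5)}(36) − f^{(5)}(7)] = 1/30240 × (-8.93265e-10 − (-0.000437136)) = 1.44555e-08.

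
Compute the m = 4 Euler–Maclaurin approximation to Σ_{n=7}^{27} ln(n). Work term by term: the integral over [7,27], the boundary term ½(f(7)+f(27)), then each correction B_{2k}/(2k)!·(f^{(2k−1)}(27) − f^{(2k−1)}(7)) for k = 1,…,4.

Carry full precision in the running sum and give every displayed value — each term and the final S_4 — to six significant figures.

∫_7^27 ln(x) dx evaluates to 55.3662.
Boundary: ½(f(7) + f(27)) = ½(1.94591 + 3.29584) = 2.62087.
So far: 57.9871.
k=1: B_{2}/(2)! × [f^{(1)}(27) − f^{(1)}(7)] = 1/12 × (0.0370370 − 0.142857) = -0.00881834.
Partial sum through k=1: 57.9783.
k=2: B_{4}/(4)! × [f^{(3)}(27) − f^{(3)}(7)] = −1/720 × (0.000101611 − 0.00583090) = 7.95735e-06.
Partial sum through k=2: 57.9783.
k=3: B_{6}/(6)! × [f^{(5)}(27) − f^{(5)}(7)] = 1/30240 × (1.67260e-06 − 0.00142798) = -4.71661e-08.
Partial sum through k=3: 57.9783.
k=4: B_{8}/(8)! × [f^{(7)}(27) − f^{(7)}(7)] = −1/1209600 × (6.88313e-08 − 0.000874271) = 7.22720e-10.

S_4 ≈ 57.9783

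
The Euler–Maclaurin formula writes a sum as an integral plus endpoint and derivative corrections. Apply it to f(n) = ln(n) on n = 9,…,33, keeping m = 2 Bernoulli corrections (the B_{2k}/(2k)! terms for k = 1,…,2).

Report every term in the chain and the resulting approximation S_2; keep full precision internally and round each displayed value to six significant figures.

S_2 ≈ 74.4499

Integral: ∫_9^33 ln(x) dx = 71.6097.
Boundary: ½(f(9) + f(33)) = ½(2.19722 + 3.49651) = 2.84687.
So far: 74.4566.
k=1: B_{2}/(2)! × [f^{(1)}(33) − f^{(1)}(9)] = 1/12 × (0.0303030 − 0.111111) = -0.00673401.
Running total after k=1: 74.4499.
k=2: B_{4}/(4)! × [f^{(3)}(33) − f^{(3)}(9)] = −1/720 × (5.56529e-05 − 0.00274348) = 3.73310e-06.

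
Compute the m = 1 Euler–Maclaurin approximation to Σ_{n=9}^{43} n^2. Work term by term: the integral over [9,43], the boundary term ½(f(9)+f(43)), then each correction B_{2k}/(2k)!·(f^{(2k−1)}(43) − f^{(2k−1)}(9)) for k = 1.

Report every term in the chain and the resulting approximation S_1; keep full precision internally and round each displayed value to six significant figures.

The integral term ∫_9^43 x^2 dx = 26259.3.
½[f(9) + f(43)] = ½[81.0000 + 1849.00] = 965.000.
Running total after boundary: 27224.3.
Order-1 term: 1/12 · (86.0000 − 18.0000) = 5.66667.

S_1 ≈ 27230.0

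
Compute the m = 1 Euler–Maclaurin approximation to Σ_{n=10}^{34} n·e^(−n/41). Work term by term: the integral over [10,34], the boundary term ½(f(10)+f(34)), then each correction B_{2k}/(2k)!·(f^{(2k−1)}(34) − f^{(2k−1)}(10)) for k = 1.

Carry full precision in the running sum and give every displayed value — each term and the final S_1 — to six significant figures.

The integral term ∫_10^34 x·e^(−x/41) dx = 296.599.
½[f(10) + f(34)] = ½[7.83564 + 14.8365] = 11.3361.
Running total after boundary: 307.936.
k=1: B_{2}/(2)! × [f^{(1)}(34) − f^{(1)}(10)] = 1/12 × (0.0745019 − 0.592451) = -0.0431624.

S_1 ≈ 307.892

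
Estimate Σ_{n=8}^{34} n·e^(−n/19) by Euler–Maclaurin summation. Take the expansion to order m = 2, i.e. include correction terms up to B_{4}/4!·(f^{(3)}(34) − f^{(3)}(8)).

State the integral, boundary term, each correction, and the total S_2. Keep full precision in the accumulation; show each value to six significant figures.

∫_8^34 x·e^(−x/19) dx evaluates to 168.493.
½[f(8) + f(34)] = ½[5.25084 + 5.67963] = 5.46524.
So far: 173.958.
Correction k=1: B_{2}/2! · (f^{(1)}(34) − f^{(1)}(8)) = 1/12 · (-0.131880 − 0.379995) = -0.0426563.
Running total after k=1: 173.916.
Correction k=2: B_{4}/4! · (f^{(3)}(34) − f^{(3)}(8)) = −1/720 · (0.000560155 − 0.00468894) = 5.73442e-06.

S_2 ≈ 173.916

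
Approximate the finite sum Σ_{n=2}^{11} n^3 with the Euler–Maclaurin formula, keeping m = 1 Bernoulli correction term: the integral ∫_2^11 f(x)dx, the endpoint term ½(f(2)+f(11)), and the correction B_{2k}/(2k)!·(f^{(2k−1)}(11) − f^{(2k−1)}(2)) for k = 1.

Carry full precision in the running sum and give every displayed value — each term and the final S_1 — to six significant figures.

∫_2^11 x^3 dx evaluates to 3656.25.
½[f(2) + f(11)] = ½[8.00000 + 1331.00] = 669.500.
So far: 4325.75.
Order-1 term: 1/12 · (363.000 − 12.0000) = 29.2500.

S_1 ≈ 4355.00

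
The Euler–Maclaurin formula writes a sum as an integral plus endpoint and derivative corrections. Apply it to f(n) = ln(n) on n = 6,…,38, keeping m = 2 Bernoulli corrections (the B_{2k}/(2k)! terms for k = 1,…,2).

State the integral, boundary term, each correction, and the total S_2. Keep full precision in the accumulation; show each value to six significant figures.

Integral: ∫_6^38 ln(x) dx = 95.4777.
Boundary: ½(f(6) + f(38)) = ½(1.79176 + 3.63759) = 2.71467.
Integral + boundary = 98.1924.
k=1: B_{2}/(2)! × [f^{(1)}(38) − f^{(1)}(6)] = 1/12 × (0.0263158 − 0.166667) = -0.0116959.
Partial sum through k=1: 98.1807.
k=2: B_{4}/(4)! × [f^{(3)}(38) − f^{(3)}(6)] = −1/720 × (3.64485e-05 − 0.00925926) = 1.28095e-05.

S_2 ≈ 98.1807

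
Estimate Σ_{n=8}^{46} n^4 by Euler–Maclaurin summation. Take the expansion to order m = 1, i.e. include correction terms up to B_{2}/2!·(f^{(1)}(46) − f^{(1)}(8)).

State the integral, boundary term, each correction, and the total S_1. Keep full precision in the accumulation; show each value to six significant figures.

S_1 ≈ 4.34591e+07

Integral: ∫_8^46 x^4 dx = 4.11860e+07.
Endpoint term: (f(8) + f(46))/2 = (4096.00 + 4.47746e+06)/2 = 2.24078e+06.
So far: 4.34268e+07.
Order-1 term: 1/12 · (389344 − 2048.00) = 32274.7.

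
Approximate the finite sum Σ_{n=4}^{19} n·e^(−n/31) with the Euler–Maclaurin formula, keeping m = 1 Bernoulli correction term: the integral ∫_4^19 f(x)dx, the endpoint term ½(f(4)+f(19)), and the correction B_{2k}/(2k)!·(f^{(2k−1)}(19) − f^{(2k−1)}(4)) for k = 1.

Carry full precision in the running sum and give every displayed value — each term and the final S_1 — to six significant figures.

Integral: ∫_4^19 x·e^(−x/31) dx = 113.904.
Boundary: ½(f(4) + f(19)) = ½(3.51578 + 10.2937) = 6.90476.
Running total after boundary: 120.808.
k=1: B_{2}/(2)! × [f^{(1)}(19) − f^{(1)}(4)] = 1/12 × (0.209720 − 0.765533) = -0.0463178.

S_1 ≈ 120.762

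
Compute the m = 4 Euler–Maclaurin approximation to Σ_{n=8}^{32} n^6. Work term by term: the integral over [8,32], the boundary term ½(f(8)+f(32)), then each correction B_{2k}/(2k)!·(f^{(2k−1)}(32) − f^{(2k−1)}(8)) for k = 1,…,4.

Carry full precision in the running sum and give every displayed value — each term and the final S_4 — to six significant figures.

S_4 ≈ 5.46199e+09

Integral: ∫_8^32 x^6 dx = 4.90823e+09.
Boundary: ½(f(8) + f(32)) = ½(262144 + 1.07374e+09) = 5.37002e+08.
Integral + boundary = 5.44524e+09.
Correction k=1: B_{2}/2! · (f^{(1)}(32) − f^{(1)}(8)) = 1/12 · (2.01327e+08 − 196608) = 1.67608e+07.
Partial sum through k=1: 5.46200e+09.
Correction k=2: B_{4}/4! · (f^{(3)}(32) − f^{(3)}(8)) = −1/720 · (3.93216e+06 − 61440.0) = -5376.00.
Partial sum through k=2: 5.46199e+09.
Correction k=3: B_{6}/6! · (f^{(5)}(32) − f^{(5)}(8)) = 1/30240 · (23040.0 − 5760.00) = 0.571429.
Partial sum through k=3: 5.46199e+09.
Correction k=4: B_{8}/8! · (f^{(7)}(32) − f^{(7)}(8)) = −1/1209600 · (0.00000 − 0.00000) = 0.00000.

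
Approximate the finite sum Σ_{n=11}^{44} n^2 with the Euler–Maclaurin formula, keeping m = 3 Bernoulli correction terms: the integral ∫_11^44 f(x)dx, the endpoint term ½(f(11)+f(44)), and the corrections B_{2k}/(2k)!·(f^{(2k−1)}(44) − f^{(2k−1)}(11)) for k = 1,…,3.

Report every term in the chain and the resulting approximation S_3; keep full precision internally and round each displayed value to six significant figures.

The integral term ∫_11^44 x^2 dx = 27951.0.
Endpoint term: (f(11) + f(44))/2 = (121.000 + 1936.00)/2 = 1028.50.
So far: 28979.5.
k=1: B_{2}/(2)! × [f^{(1)}(44) − f^{(1)}(11)] = 1/12 × (88.0000 − 22.0000) = 5.50000.
After k=1: 28985.0.
k=2: B_{4}/(4)! × [f^{(3)}(44) − f^{(3)}(11)] = −1/720 × (0.00000 − 0.00000) = 0.00000.
After k=2: 28985.0.
k=3: B_{6}/(6)! × [f^{(5)}(44) − f^{(5)}(11)] = 1/30240 × (0.00000 − 0.00000) = 0.00000.

S_3 ≈ 28985.0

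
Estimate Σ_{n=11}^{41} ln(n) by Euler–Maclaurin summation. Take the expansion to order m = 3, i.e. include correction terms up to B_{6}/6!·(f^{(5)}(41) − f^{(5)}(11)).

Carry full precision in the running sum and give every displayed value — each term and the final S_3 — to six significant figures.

Integral: ∫_11^41 ln(x) dx = 95.8796.
Endpoint term: (f(11) + f(41))/2 = (2.39790 + 3.71357)/2 = 3.05573.
Integral + boundary = 98.9353.
Order-1 term: 1/12 · (0.0243902 − 0.0909091) = -0.00554324.
After k=1: 98.9298.
Order-2 term: −1/720 · (2.90187e-05 − 0.00150263) = 2.04668e-06.
After k=2: 98.9298.
Order-3 term: 1/30240 · (2.07153e-07 − 0.000149021) = -4.92110e-09.

S_3 ≈ 98.9298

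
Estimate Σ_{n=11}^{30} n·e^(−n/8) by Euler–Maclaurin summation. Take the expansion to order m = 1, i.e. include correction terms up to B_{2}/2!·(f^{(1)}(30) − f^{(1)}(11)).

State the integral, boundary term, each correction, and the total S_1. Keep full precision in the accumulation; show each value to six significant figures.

∫_11^30 x·e^(−x/8) dx evaluates to 31.2822.
Endpoint term: (f(11) + f(30))/2 = (2.78124 + 0.705532)/2 = 1.74338.
Running total after boundary: 33.0256.
Correction k=1: B_{2}/2! · (f^{(1)}(30) − f^{(1)}(11)) = 1/12 · (-0.0646738 − (-0.0948148)) = 0.00251175.

S_1 ≈ 33.0281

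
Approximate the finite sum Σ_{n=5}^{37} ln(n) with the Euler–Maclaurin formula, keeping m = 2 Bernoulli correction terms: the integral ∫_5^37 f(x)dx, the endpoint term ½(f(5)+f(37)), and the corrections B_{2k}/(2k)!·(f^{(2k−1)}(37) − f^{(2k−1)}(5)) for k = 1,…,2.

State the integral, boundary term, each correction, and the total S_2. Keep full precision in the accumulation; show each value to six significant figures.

S_2 ≈ 96.1526

Integral: ∫_5^37 ln(x) dx = 93.5568.
Endpoint term: (f(5) + f(37))/2 = (1.60944 + 3.61092)/2 = 2.61018.
So far: 96.1670.
k=1: B_{2}/(2)! × [f^{(1)}(37) − f^{(1)}(5)] = 1/12 × (0.0270270 − 0.200000) = -0.0144144.
After k=1: 96.1525.
k=2: B_{4}/(4)! × [f^{(3)}(37) − f^{(3)}(5)] = −1/720 × (3.94843e-05 − 0.0160000) = 2.21674e-05.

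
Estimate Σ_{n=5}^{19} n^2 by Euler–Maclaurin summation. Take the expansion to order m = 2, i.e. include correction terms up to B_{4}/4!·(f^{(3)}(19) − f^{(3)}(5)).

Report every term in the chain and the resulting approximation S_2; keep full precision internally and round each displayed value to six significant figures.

S_2 ≈ 2440.00

The integral term ∫_5^19 x^2 dx = 2244.67.
½[f(5) + f(19)] = ½[25.0000 + 361.000] = 193.000.
Integral + boundary = 2437.67.
Order-1 term: 1/12 · (38.0000 − 10.0000) = 2.33333.
Running total after k=1: 2440.00.
Order-2 term: −1/720 · (0.00000 − 0.00000) = 0.00000.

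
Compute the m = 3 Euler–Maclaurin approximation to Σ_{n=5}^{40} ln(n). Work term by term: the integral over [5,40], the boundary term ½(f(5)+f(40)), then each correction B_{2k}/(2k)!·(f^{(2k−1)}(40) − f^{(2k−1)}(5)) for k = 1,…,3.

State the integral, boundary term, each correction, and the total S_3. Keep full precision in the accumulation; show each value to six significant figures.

The integral term ∫_5^40 ln(x) dx = 104.508.
½[f(5) + f(40)] = ½[1.60944 + 3.68888] = 2.64916.
So far: 107.157.
k=1: B_{2}/(2)! × [f^{(1)}(40) − f^{(1)}(5)] = 1/12 × (0.0250000 − 0.200000) = -0.0145833.
Running total after k=1: 107.143.
k=2: B_{4}/(4)! × [f^{(3)}(40) − f^{(3)}(5)] = −1/720 × (3.12500e-05 − 0.0160000) = 2.21788e-05.
Running total after k=2: 107.143.
k=3: B_{6}/(6)! × [f^{(5)}(40) − f^{(5)}(5)] = 1/30240 × (2.34375e-07 − 0.00768000) = -2.53961e-07.

S_3 ≈ 107.143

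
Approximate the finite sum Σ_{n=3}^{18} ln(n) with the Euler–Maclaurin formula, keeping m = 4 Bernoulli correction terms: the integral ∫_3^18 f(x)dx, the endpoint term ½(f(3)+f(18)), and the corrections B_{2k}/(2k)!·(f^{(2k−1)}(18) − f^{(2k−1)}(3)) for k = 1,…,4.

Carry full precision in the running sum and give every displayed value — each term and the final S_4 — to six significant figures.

S_4 ≈ 35.7023

Integral: ∫_3^18 ln(x) dx = 33.7309.
Boundary: ½(f(3) + f(18)) = ½(1.09861 + 2.89037) = 1.99449.
So far: 35.7253.
k=1: B_{2}/(2)! × [f^{(1)}(18) − f^{(1)}(3)] = 1/12 × (0.0555556 − 0.333333) = -0.0231481.
Partial sum through k=1: 35.7022.
k=2: B_{4}/(4)! × [f^{(3)}(18) − f^{(3)}(3)] = −1/720 × (0.000342936 − 0.0740741) = 0.000102404.
Partial sum through k=2: 35.7023.
k=3: B_{6}/(6)! × [f^{(5)}(18) − f^{(5)}(3)] = 1/30240 × (1.27013e-05 − 0.0987654) = -3.26563e-06.
Partial sum through k=3: 35.7023.
k=4: B_{8}/(8)! × [f^{(7)}(18) − f^{(7)}(3)] = −1/1209600 × (1.17605e-06 − 0.329218) = 2.72170e-07.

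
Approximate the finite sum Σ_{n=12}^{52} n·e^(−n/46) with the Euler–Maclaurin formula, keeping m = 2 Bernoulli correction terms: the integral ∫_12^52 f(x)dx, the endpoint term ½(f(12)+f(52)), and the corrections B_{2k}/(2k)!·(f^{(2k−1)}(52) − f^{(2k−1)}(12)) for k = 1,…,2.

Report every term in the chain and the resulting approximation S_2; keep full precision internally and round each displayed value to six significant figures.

∫_12^52 x·e^(−x/46) dx evaluates to 599.777.
½[f(12) + f(52)] = ½[9.24458 + 16.7904] = 13.0175.
So far: 612.794.
k=1: B_{2}/(2)! × [f^{(1)}(52) − f^{(1)}(12)] = 1/12 × (-0.0421165 − 0.569412) = -0.0509607.
Running total after k=1: 612.743.
k=2: B_{4}/(4)! × [f^{(3)}(52) − f^{(3)}(12)] = −1/720 × (0.000285288 − 0.000997247) = 9.88832e-07.

S_2 ≈ 612.743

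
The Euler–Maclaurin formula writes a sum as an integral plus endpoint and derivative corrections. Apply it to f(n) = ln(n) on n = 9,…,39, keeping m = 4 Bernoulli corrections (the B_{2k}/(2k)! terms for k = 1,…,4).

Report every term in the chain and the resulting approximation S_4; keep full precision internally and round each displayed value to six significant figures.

S_4 ≈ 96.0272

∫_9^39 ln(x) dx evaluates to 93.1039.
Boundary: ½(f(9) + f(39)) = ½(2.19722 + 3.66356) = 2.93039.
Integral + boundary = 96.0343.
Order-1 term: 1/12 · (0.0256410 − 0.111111) = -0.00712251.
After k=1: 96.0272.
Order-2 term: −1/720 · (3.37160e-05 − 0.00274348) = 3.76357e-06.
After k=2: 96.0272.
Order-3 term: 1/30240 · (2.66004e-07 − 0.000406442) = -1.34317e-08.
After k=3: 96.0272.
Order-4 term: −1/1209600 · (5.24663e-09 − 0.000150534) = 1.24445e-10.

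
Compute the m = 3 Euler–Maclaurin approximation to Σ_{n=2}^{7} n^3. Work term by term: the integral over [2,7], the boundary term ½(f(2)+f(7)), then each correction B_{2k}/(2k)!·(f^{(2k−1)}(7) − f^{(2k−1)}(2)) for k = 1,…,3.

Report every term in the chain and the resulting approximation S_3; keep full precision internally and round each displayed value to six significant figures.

The integral term ∫_2^7 x^3 dx = 596.250.
Endpoint term: (f(2) + f(7))/2 = (8.00000 + 343.000)/2 = 175.500.
Integral + boundary = 771.750.
Correction k=1: B_{2}/2! · (f^{(1)}(7) − f^{(1)}(2)) = 1/12 · (147.000 − 12.0000) = 11.2500.
Running total after k=1: 783.000.
Correction k=2: B_{4}/4! · (f^{(3)}(7) − f^{(3)}(2)) = −1/720 · (6.00000 − 6.00000) = 0.00000.
Running total after k=2: 783.000.
Correction k=3: B_{6}/6! · (f^{(5)}(7) − f^{(5)}(2)) = 1/30240 · (0.00000 − 0.00000) = 0.00000.

S_3 ≈ 783.000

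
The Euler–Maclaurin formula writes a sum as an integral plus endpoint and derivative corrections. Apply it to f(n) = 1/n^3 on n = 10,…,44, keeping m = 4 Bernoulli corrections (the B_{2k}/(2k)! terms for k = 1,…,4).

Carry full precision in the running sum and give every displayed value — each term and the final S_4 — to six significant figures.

Integral: ∫_10^44 1/x^3 dx = 0.00474174.
Endpoint term: (f(10) + f(44))/2 = (0.00100000 + 1.17393e-05)/2 = 0.000505870.
Integral + boundary = 0.00524761.
Order-1 term: 1/12 · (-8.00406e-07 − (-0.000300000)) = 2.49333e-05.
Running total after k=1: 0.00527254.
Order-2 term: −1/720 · (-8.26866e-09 − (-6.00000e-05)) = -8.33218e-08.
Running total after k=2: 0.00527246.
Order-3 term: 1/30240 · (-1.79382e-10 − (-2.52000e-05)) = 8.33327e-10.
Running total after k=3: 0.00527246.
Order-4 term: −1/1209600 · (-6.67124e-12 − (-1.81440e-05)) = -1.50000e-11.

S_4 ≈ 0.00527246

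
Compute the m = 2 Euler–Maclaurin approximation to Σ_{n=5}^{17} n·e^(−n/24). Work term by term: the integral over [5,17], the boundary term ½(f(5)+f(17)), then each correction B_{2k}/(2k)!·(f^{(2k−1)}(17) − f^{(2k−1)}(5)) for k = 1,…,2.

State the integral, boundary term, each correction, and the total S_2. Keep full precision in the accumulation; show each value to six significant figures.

∫_5^17 x·e^(−x/24) dx evaluates to 80.5228.
Endpoint term: (f(5) + f(17))/2 = (4.05968 + 8.37189)/2 = 6.21579.
Running total after boundary: 86.7386.
k=1: B_{2}/(2)! × [f^{(1)}(17) − f^{(1)}(5)] = 1/12 × (0.143635 − 0.642783) = -0.0415956.
After k=1: 86.6970.
k=2: B_{4}/(4)! × [f^{(3)}(17) − f^{(3)}(5)] = −1/720 × (0.00195931 − 0.00393517) = 2.74424e-06.

S_2 ≈ 86.6970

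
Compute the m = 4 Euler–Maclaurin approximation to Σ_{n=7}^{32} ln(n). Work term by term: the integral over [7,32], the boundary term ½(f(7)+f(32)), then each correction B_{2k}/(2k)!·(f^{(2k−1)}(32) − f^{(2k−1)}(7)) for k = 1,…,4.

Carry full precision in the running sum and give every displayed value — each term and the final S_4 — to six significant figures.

Integral: ∫_7^32 ln(x) dx = 72.2822.
Boundary: ½(f(7) + f(32)) = ½(1.94591 + 3.46574) = 2.70582.
So far: 74.9880.
Correction k=1: B_{2}/2! · (f^{(1)}(32) − f^{(1)}(7)) = 1/12 · (0.0312500 − 0.142857) = -0.00930060.
After k=1: 74.9787.
Correction k=2: B_{4}/4! · (f^{(3)}(32) − f^{(3)}(7)) = −1/720 · (6.10352e-05 − 0.00583090) = 8.01371e-06.
After k=2: 74.9787.
Correction k=3: B_{6}/6! · (f^{(5)}(32) − f^{(5)}(7)) = 1/30240 · (7.15256e-07 − 0.00142798) = -4.71978e-08.
After k=3: 74.9787.
Correction k=4: B_{8}/8! · (f^{(7)}(32) − f^{(7)}(7)) = −1/1209600 · (2.09548e-08 − 0.000874271) = 7.22760e-10.

S_4 ≈ 74.9787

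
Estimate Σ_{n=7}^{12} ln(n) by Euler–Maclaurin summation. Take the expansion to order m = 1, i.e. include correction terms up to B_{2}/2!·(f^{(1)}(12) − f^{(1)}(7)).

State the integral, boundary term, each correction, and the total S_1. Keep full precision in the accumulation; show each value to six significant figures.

∫_7^12 ln(x) dx evaluates to 11.1975.
Boundary: ½(f(7) + f(12)) = ½(1.94591 + 2.48491) = 2.21541.
So far: 13.4129.
Correction k=1: B_{2}/2! · (f^{(1)}(12) − f^{(1)}(7)) = 1/12 · (0.0833333 − 0.142857) = -0.00496032.

S_1 ≈ 13.4080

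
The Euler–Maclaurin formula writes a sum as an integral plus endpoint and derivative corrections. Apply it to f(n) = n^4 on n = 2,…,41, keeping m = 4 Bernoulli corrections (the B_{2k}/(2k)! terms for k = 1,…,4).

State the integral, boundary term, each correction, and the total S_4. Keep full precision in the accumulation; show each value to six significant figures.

Integral: ∫_2^41 x^4 dx = 2.31712e+07.
Boundary: ½(f(2) + f(41)) = ½(16.0000 + 2.82576e+06) = 1.41289e+06.
So far: 2.45841e+07.
k=1: B_{2}/(2)! × [f^{(1)}(41) − f^{(1)}(2)] = 1/12 × (275684 − 32.0000) = 22971.0.
After k=1: 2.46071e+07.
k=2: B_{4}/(4)! × [f^{(3)}(41) − f^{(3)}(2)] = −1/720 × (984.000 − 48.0000) = -1.30000.
After k=2: 2.46071e+07.
k=3: B_{6}/(6)! × [f^{(5)}(41) − f^{(5)}(2)] = 1/30240 × (0.00000 − 0.00000) = 0.00000.
After k=3: 2.46071e+07.
k=4: B_{8}/(8)! × [f^{(7)}(41) − f^{(7)}(2)] = −1/1209600 × (0.00000 − 0.00000) = 0.00000.

S_4 ≈ 2.46071e+07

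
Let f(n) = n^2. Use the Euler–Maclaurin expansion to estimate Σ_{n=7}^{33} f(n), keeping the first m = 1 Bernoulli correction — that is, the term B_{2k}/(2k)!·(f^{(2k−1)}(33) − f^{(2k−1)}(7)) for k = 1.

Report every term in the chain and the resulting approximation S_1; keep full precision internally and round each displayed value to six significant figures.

The integral term ∫_7^33 x^2 dx = 11864.7.
½[f(7) + f(33)] = ½[49.0000 + 1089.00] = 569.000.
So far: 12433.7.
k=1: B_{2}/(2)! × [f^{(1)}(33) − f^{(1)}(7)] = 1/12 × (66.0000 − 14.0000) = 4.33333.

S_1 ≈ 12438.0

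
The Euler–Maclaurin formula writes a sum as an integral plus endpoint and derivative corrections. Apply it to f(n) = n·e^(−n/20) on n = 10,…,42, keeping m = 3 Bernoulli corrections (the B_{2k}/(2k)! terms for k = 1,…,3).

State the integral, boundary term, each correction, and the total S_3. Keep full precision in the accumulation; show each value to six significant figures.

S_3 ≈ 217.640

Integral: ∫_10^42 x·e^(−x/20) dx = 212.072.
½[f(10) + f(42)] = ½[6.06531 + 5.14317] = 5.60424.
So far: 217.677.
Order-1 term: 1/12 · (-0.134702 − 0.303265) = -0.0364973.
After k=1: 217.640.
Order-2 term: −1/720 · (0.000275527 − 0.00379082) = 4.88235e-06.
After k=2: 217.640.
Order-3 term: 1/30240 · (2.21952e-06 − 1.70587e-05) = -4.90713e-10.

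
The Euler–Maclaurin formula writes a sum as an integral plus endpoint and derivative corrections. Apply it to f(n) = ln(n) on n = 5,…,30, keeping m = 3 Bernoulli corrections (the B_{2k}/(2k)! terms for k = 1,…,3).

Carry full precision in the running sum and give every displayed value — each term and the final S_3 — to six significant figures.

The integral term ∫_5^30 ln(x) dx = 68.9887.
Boundary: ½(f(5) + f(30)) = ½(1.60944 + 3.40120) = 2.50532.
Integral + boundary = 71.4940.
Order-1 term: 1/12 · (0.0333333 − 0.200000) = -0.0138889.
Partial sum through k=1: 71.4802.
Order-2 term: −1/720 · (7.40741e-05 − 0.0160000) = 2.21193e-05.
Partial sum through k=2: 71.4802.
Order-3 term: 1/30240 · (9.87654e-07 − 0.00768000) = -2.53936e-07.

S_3 ≈ 71.4802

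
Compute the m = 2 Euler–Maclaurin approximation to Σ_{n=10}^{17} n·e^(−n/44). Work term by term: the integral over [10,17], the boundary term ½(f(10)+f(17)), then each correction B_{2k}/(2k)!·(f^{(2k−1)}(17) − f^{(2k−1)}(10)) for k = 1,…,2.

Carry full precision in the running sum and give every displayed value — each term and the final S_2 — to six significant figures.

∫_10^17 x·e^(−x/44) dx evaluates to 69.1267.
Boundary: ½(f(10) + f(17)) = ½(7.96703 + 11.5519) = 9.75947.
So far: 78.8862.
k=1: B_{2}/(2)! × [f^{(1)}(17) − f^{(1)}(10)] = 1/12 × (0.416980 − 0.615634) = -0.0165545.
Partial sum through k=1: 78.8696.
k=2: B_{4}/(4)! × [f^{(3)}(17) − f^{(3)}(10)] = −1/720 × (0.000917369 − 0.00114103) = 3.10645e-07.

S_2 ≈ 78.8696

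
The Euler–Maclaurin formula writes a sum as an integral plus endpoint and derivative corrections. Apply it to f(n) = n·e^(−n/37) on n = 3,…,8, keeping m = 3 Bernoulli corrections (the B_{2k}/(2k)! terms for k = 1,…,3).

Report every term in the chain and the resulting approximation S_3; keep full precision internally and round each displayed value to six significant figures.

The integral term ∫_3^8 x·e^(−x/37) dx = 23.4768.
½[f(3) + f(8)] = ½[2.76636 + 6.44449] = 4.60542.
So far: 28.0822.
k=1: B_{2}/(2)! × [f^{(1)}(8) − f^{(1)}(3)] = 1/12 × (0.631386 − 0.847353) = -0.0179972.
After k=1: 28.0642.
k=2: B_{4}/(4)! × [f^{(3)}(8) − f^{(3)}(3)] = −1/720 × (0.00163806 − 0.00196610) = 4.55607e-07.
After k=2: 28.0642.
k=3: B_{6}/(6)! × [f^{(5)}(8) − f^{(5)}(3)] = 1/30240 × (2.05619e-06 − 2.42019e-06) = -1.20371e-11.

S_3 ≈ 28.0642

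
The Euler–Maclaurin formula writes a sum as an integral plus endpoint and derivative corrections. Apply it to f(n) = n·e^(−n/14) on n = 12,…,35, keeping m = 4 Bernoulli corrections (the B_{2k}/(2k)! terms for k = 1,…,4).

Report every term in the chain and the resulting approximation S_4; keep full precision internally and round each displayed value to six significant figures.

S_4 ≈ 102.129

Integral: ∫_12^35 x·e^(−x/14) dx = 98.1614.
Boundary: ½(f(12) + f(35)) = ½(5.09247 + 2.87297) = 3.98272.
Integral + boundary = 102.144.
Order-1 term: 1/12 · (-0.123127 − 0.0606247) = -0.0153127.
Partial sum through k=1: 102.129.
Order-2 term: −1/720 · (0.000209401 − 0.00463964) = 6.15312e-06.
Partial sum through k=2: 102.129.
Order-3 term: 1/30240 · (5.34185e-06 − 4.57652e-05) = -1.33675e-09.
Partial sum through k=3: 102.129.
Order-4 term: −1/1209600 · (4.90578e-08 − 3.46218e-07) = 2.45668e-13.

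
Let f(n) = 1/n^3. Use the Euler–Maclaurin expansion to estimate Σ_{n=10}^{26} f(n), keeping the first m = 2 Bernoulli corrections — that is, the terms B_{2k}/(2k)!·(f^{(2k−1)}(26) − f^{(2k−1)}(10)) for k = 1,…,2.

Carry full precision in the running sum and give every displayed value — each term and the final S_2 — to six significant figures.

S_2 ≈ 0.00481317

Integral: ∫_10^26 1/x^3 dx = 0.00426036.
½[f(10) + f(26)] = ½[0.00100000 + 5.68958e-05] = 0.000528448.
So far: 0.00478880.
Order-1 term: 1/12 · (-6.56490e-06 − (-0.000300000)) = 2.44529e-05.
Running total after k=1: 0.00481326.
Order-2 term: −1/720 · (-1.94228e-07 − (-6.00000e-05)) = -8.30636e-08.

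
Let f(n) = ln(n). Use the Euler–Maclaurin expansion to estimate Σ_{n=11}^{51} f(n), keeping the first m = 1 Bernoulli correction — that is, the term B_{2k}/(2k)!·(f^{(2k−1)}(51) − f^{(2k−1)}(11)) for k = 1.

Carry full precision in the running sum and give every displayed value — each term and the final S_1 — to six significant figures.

The integral term ∫_11^51 ln(x) dx = 134.146.
½[f(11) + f(51)] = ½[2.39790 + 3.93183] = 3.16486.
Running total after boundary: 137.311.
Order-1 term: 1/12 · (0.0196078 − 0.0909091) = -0.00594177.

S_1 ≈ 137.305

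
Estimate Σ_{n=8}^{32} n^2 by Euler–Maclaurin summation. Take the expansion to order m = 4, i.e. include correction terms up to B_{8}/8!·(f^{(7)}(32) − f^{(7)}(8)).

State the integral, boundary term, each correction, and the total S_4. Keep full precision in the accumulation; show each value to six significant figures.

Integral: ∫_8^32 x^2 dx = 10752.0.
Endpoint term: (f(8) + f(32))/2 = (64.0000 + 1024.00)/2 = 544.000.
Integral + boundary = 11296.0.
Correction k=1: B_{2}/2! · (f^{(1)}(32) − f^{(1)}(8)) = 1/12 · (64.0000 − 16.0000) = 4.00000.
Partial sum through k=1: 11300.0.
Correction k=2: B_{4}/4! · (f^{(3)}(32) − f^{(3)}(8)) = −1/720 · (0.00000 − 0.00000) = 0.00000.
Partial sum through k=2: 11300.0.
Correction k=3: B_{6}/6! · (f^{(5)}(32) − f^{(5)}(8)) = 1/30240 · (0.00000 − 0.00000) = 0.00000.
Partial sum through k=3: 11300.0.
Correction k=4: B_{8}/8! · (f^{(7)}(32) − f^{(7)}(8)) = −1/1209600 · (0.00000 − 0.00000) = 0.00000.

S_4 ≈ 11300.0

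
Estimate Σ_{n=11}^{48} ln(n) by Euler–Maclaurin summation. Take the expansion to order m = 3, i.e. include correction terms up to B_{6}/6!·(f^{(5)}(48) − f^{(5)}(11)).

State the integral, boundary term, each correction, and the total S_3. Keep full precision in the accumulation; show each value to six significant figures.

S_3 ≈ 125.570

The integral term ∫_11^48 ln(x) dx = 122.441.
½[f(11) + f(48)] = ½[2.39790 + 3.87120] = 3.13455.
Running total after boundary: 125.575.
Order-1 term: 1/12 · (0.0208333 − 0.0909091) = -0.00583965.
After k=1: 125.570.
Order-2 term: −1/720 · (1.80845e-05 − 0.00150263) = 2.06187e-06.
After k=2: 125.570.
Order-3 term: 1/30240 · (9.41901e-08 − 0.000149021) = -4.92483e-09.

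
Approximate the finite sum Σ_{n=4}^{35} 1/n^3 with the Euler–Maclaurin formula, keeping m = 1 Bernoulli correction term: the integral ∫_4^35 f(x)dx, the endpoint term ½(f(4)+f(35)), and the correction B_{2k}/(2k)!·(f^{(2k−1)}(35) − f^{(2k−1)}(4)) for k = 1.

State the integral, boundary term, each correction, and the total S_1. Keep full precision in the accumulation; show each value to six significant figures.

Integral: ∫_4^35 1/x^3 dx = 0.0308418.
½[f(4) + f(35)] = ½[0.0156250 + 2.33236e-05] = 0.00782416.
Integral + boundary = 0.0386660.
Order-1 term: 1/12 · (-1.99917e-06 − (-0.0117188)) = 0.000976396.

S_1 ≈ 0.0396424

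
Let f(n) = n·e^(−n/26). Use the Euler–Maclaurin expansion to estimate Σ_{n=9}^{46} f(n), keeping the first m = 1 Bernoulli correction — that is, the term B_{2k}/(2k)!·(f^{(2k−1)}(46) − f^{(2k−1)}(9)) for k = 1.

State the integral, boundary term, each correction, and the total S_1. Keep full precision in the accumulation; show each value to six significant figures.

The integral term ∫_9^46 x·e^(−x/26) dx = 324.629.
½[f(9) + f(46)] = ½[6.36663 + 7.84135] = 7.10399.
Integral + boundary = 331.733.
k=1: B_{2}/(2)! × [f^{(1)}(46) − f^{(1)}(9)] = 1/12 × (-0.131126 − 0.462533) = -0.0494716.

S_1 ≈ 331.683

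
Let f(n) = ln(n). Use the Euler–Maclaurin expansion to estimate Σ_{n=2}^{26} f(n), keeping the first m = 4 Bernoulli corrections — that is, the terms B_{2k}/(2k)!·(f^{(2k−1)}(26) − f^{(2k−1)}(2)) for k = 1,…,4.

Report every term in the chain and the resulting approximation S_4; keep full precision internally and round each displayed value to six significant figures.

S_4 ≈ 61.2617

∫_2^26 ln(x) dx evaluates to 59.3242.
½[f(2) + f(26)] = ½[0.693147 + 3.25810] = 1.97562.
Integral + boundary = 61.2998.
Order-1 term: 1/12 · (0.0384615 − 0.500000) = -0.0384615.
After k=1: 61.2614.
Order-2 term: −1/720 · (0.000113792 − 0.250000) = 0.000347064.
After k=2: 61.2617.
Order-3 term: 1/30240 · (2.01997e-06 − 0.750000) = -2.48015e-05.
After k=3: 61.2617.
Order-4 term: −1/1209600 · (8.96436e-08 − 5.62500) = 4.65030e-06.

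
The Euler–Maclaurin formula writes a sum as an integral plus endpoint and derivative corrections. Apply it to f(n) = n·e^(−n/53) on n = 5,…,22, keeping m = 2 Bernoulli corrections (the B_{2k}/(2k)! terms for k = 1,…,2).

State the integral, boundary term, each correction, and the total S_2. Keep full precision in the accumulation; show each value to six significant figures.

S_2 ≈ 182.156

The integral term ∫_5^22 x·e^(−x/53) dx = 172.654.
Endpoint term: (f(5) + f(22))/2 = (4.54987 + 14.5261)/2 = 9.53799.
Integral + boundary = 182.192.
k=1: B_{2}/(2)! × [f^{(1)}(22) − f^{(1)}(5)] = 1/12 × (0.386200 − 0.824127) = -0.0364939.
Partial sum through k=1: 182.156.
k=2: B_{4}/(4)! × [f^{(3)}(22) − f^{(3)}(5)] = −1/720 × (0.000607603 − 0.000941287) = 4.63450e-07.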